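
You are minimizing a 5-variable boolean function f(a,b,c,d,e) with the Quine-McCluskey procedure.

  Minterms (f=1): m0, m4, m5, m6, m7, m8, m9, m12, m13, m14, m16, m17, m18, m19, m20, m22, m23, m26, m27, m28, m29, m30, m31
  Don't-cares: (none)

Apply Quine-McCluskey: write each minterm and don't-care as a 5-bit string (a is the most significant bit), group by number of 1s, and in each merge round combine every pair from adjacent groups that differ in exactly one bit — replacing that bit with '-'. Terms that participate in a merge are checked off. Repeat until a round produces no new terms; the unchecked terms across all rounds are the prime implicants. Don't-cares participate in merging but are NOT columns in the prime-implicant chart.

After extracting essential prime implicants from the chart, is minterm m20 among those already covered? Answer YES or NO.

[col 0] 00000*, 00100*, 00101*, 00110*, 00111*, 01000*, 01001*, 01100*, 01101*, 01110*, 10000*, 10001*, 10010*, 10011*, 10100*, 10110*, 10111*, 11010*, 11011*, 11100*, 11101*, 11110*, 11111*
[col 1] -0000*, -0100*, -0110*, -0111*, -1100*, -1101*, -1110*, 0-000*, 0-100*, 0-101*, 0-110*, 00-00*, 001-0*, 001-1*, 0010-*, 0011-*, 01-00*, 01-01*, 0100-*, 011-0*, 0110-*, 1-010*, 1-011*, 1-100*, 1-110*, 1-111*, 10-00*, 10-10*, 10-11*, 100-0*, 100-1*, 1000-*, 1001-*, 101-0*, 1011-*, 11-10*, 11-11*, 1101-*, 111-0*, 111-1*, 1110-*, 1111-*
[col 2] --100*, --110*, -0-00, -01-0*, -011-, -11-0*, -110-, 0--00, 0-1-0*, 0-10-, 001--, 01-0-, 1--10*, 1--11*, 1-01-*, 1-1-0*, 1-11-*, 10--0, 10-1-*, 100--, 11-1-*, 111--
[col 3] --1-0, 1--1-
Prime implicants: --1-0, -0-00, -011-, -110-, 0--00, 0-10-, 001--, 01-0-, 1--1-, 10--0, 100--, 111--
PI chart (minterm → PIs covering it):
  0 | -0-00,0--00
  4 | --1-0,-0-00,0--00,0-10-,001--
  5 | 0-10-,001--
  6 | --1-0,-011-,001--
  7 | -011-,001--
  8 | 0--00,01-0-
  9 | 01-0-  (sole → essential)
  12 | --1-0,-110-,0--00,0-10-,01-0-
  13 | -110-,0-10-,01-0-
  14 | --1-0  (sole → essential)
  16 | -0-00,10--0,100--
  17 | 100--  (sole → essential)
  18 | 1--1-,10--0,100--
  19 | 1--1-,100--
  20 | --1-0,-0-00,10--0
  22 | --1-0,-011-,1--1-,10--0
  23 | -011-,1--1-
  26 | 1--1-  (sole → essential)
  27 | 1--1-  (sole → essential)
  28 | --1-0,-110-,111--
  29 | -110-,111--
  30 | --1-0,1--1-,111--
  31 | 1--1-,111--
Essential prime implicants: --1-0, 01-0-, 1--1-, 100--

YES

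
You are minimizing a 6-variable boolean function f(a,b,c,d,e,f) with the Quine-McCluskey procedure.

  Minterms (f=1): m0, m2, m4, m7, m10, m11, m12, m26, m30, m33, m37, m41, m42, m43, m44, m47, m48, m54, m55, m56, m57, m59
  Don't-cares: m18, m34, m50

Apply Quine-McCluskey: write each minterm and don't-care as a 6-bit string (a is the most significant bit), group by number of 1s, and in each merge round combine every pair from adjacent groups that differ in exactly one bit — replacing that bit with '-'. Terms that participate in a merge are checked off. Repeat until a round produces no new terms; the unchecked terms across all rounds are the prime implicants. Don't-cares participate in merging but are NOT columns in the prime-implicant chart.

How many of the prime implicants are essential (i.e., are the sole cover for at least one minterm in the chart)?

8

size-2^0 implicants → 000000(✓)  000010(✓)  000100(✓)  000111  001010(✓)  001011(✓)  001100(✓)  010010(✓)  011010(✓)  011110(✓)  100001(✓)  100010(✓)  100101(✓)  101001(✓)  101010(✓)  101011(✓)  101100(✓)  101111(✓)  110000(✓)  110010(✓)  110110(✓)  110111(✓)  111000(✓)  111001(✓)  111011(✓)
size-2^1 implicants → -00010(✓)  -01010(✓)  -01011(✓)  -01100  -10010(✓)  0-0010(✓)  0-1010(✓)  00-010(✓)  00-100  000-00  0000-0  00101-(✓)  01-010(✓)  011-10  1-0010(✓)  1-1001(✓)  1-1011(✓)  10-001  10-010(✓)  100-01  101-11  1010-1(✓)  10101-(✓)  11-000  110-10  1100-0  11011-  1110-1(✓)  11100-
size-2^2 implicants → --0010  -0-010  -0101-  0--010  1-10-1
Unchecked terms (primes): --0010, -0-010, -0101-, -01100, 0--010, 00-100, 000-00, 0000-0, 000111, 011-10, 1-10-1, 10-001, 100-01, 101-11, 11-000, 110-10, 1100-0, 11011-, 11100-
Minterm coverage:
  m0 ⊆ 000-00,0000-0
  m2 ⊆ --0010,-0-010,0--010,0000-0
  m4 ⊆ 00-100,000-00
  m7 ⊆ 000111 [E]
  m10 ⊆ -0-010,-0101-,0--010
  m11 ⊆ -0101- [E]
  m12 ⊆ -01100,00-100
  m26 ⊆ 0--010,011-10
  m30 ⊆ 011-10 [E]
  m33 ⊆ 10-001,100-01
  m37 ⊆ 100-01 [E]
  m41 ⊆ 1-10-1,10-001
  m42 ⊆ -0-010,-0101-
  m43 ⊆ -0101-,1-10-1,101-11
  m44 ⊆ -01100 [E]
  m47 ⊆ 101-11 [E]
  m48 ⊆ 11-000,1100-0
  m54 ⊆ 110-10,11011-
  m55 ⊆ 11011- [E]
  m56 ⊆ 11-000,11100-
  m57 ⊆ 1-10-1,11100-
  m59 ⊆ 1-10-1 [E]
E = {-0101-, -01100, 000111, 011-10, 1-10-1, 100-01, 101-11, 11011-}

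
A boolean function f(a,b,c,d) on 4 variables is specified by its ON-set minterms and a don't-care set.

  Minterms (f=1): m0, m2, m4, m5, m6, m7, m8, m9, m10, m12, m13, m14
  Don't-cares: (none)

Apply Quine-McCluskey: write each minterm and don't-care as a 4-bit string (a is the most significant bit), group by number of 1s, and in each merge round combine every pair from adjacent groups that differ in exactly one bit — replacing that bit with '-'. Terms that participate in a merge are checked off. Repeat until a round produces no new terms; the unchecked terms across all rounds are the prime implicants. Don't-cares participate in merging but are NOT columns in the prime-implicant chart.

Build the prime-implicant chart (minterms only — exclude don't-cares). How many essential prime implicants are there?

Round 0: 0000✓ 0010✓ 0100✓ 0101✓ 0110✓ 0111✓ 1000✓ 1001✓ 1010✓ 1100✓ 1101✓ 1110✓
Round 1: -000✓ -010✓ -100✓ -101✓ -110✓ 0-00✓ 0-10✓ 00-0✓ 01-0✓ 01-1✓ 010-✓ 011-✓ 1-00✓ 1-01✓ 1-10✓ 10-0✓ 100-✓ 11-0✓ 110-✓
Round 2: --00✓ --10✓ -0-0✓ -1-0✓ -10- 0--0✓ 01-- 1--0✓ 1-0-
Round 3: ---0
PIs = {---0, -10-, 01--, 1-0-}
Coverage chart:
  m0: ---0 ←essential
  m2: ---0 ←essential
  m4: ---0,-10-,01--
  m5: -10-,01--
  m6: ---0,01--
  m7: 01-- ←essential
  m8: ---0,1-0-
  m9: 1-0- ←essential
  m10: ---0 ←essential
  m12: ---0,-10-,1-0-
  m13: -10-,1-0-
  m14: ---0 ←essential
Essential: ---0, 01--, 1-0-

3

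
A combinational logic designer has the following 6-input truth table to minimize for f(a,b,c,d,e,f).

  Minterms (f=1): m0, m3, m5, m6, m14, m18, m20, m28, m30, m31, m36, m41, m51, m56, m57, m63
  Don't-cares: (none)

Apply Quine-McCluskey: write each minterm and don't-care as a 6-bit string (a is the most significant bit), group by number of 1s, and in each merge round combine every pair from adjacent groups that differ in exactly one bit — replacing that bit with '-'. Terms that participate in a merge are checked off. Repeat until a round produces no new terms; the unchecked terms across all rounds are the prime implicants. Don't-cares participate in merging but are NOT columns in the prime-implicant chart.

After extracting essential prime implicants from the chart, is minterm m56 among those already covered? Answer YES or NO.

YES

[col 0] 000000, 000011, 000101, 000110*, 001110*, 010010, 010100*, 011100*, 011110*, 011111*, 100100, 101001*, 110011, 111000*, 111001*, 111111*
[col 1] -11111, 0-1110, 00-110, 01-100, 0111-0, 01111-, 1-1001, 11100-
Prime implicants: -11111, 0-1110, 00-110, 000000, 000011, 000101, 01-100, 010010, 0111-0, 01111-, 1-1001, 100100, 110011, 11100-
PI chart (minterm → PIs covering it):
  0 | 000000  (sole → essential)
  3 | 000011  (sole → essential)
  5 | 000101  (sole → essential)
  6 | 00-110  (sole → essential)
  14 | 0-1110,00-110
  18 | 010010  (sole → essential)
  20 | 01-100  (sole → essential)
  28 | 01-100,0111-0
  30 | 0-1110,0111-0,01111-
  31 | -11111,01111-
  36 | 100100  (sole → essential)
  41 | 1-1001  (sole → essential)
  51 | 110011  (sole → essential)
  56 | 11100-  (sole → essential)
  57 | 1-1001,11100-
  63 | -11111  (sole → essential)
Essential prime implicants: -11111, 00-110, 000000, 000011, 000101, 01-100, 010010, 1-1001, 100100, 110011, 11100-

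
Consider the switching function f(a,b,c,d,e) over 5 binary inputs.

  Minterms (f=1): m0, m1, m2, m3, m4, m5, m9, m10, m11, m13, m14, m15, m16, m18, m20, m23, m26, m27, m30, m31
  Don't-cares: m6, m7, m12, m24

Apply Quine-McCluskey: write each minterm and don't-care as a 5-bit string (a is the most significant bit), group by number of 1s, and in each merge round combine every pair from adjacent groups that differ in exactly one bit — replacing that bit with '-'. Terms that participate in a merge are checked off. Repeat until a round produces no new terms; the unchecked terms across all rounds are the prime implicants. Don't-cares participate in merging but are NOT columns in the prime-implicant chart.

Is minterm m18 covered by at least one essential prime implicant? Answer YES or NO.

Round 0: 00000✓ 00001✓ 00010✓ 00011✓ 00100✓ 00101✓ 00110✓ 00111✓ 01001✓ 01010✓ 01011✓ 01100✓ 01101✓ 01110✓ 01111✓ 10000✓ 10010✓ 10100✓ 10111✓ 11000✓ 11010✓ 11011✓ 11110✓ 11111✓
Round 1: -0000✓ -0010✓ -0100✓ -0111✓ -1010✓ -1011✓ -1110✓ -1111✓ 0-001✓ 0-010✓ 0-011✓ 0-100✓ 0-101✓ 0-110✓ 0-111✓ 00-00✓ 00-01✓ 00-10✓ 00-11✓ 000-0✓ 000-1✓ 0000-✓ 0001-✓ 001-0✓ 001-1✓ 0010-✓ 0011-✓ 01-01✓ 01-10✓ 01-11✓ 010-1✓ 0101-✓ 011-0✓ 011-1✓ 0110-✓ 0111-✓ 1-000✓ 1-010✓ 1-111✓ 10-00✓ 100-0✓ 11-10✓ 11-11✓ 110-0✓ 1101-✓ 1111-✓
Round 2: --010 --111 -0-00 -00-0 -1-10✓ -1-11✓ -101-✓ -111-✓ 0--01✓ 0--10✓ 0--11✓ 0-0-1✓ 0-01-✓ 0-1-0✓ 0-1-1✓ 0-10-✓ 0-11-✓ 00--0✓ 00--1✓ 00-0-✓ 00-1-✓ 000--✓ 001--✓ 01--1✓ 01-1-✓ 011--✓ 1-0-0 11-1-✓
Round 3: -1-1- 0---1 0--1- 0-1-- 00---
PIs = {--010, --111, -0-00, -00-0, -1-1-, 0---1, 0--1-, 0-1--, 00---, 1-0-0}
Coverage chart:
  m0: -0-00,-00-0,00---
  m1: 0---1,00---
  m2: --010,-00-0,0--1-,00---
  m3: 0---1,0--1-,00---
  m4: -0-00,0-1--,00---
  m5: 0---1,0-1--,00---
  m9: 0---1 ←essential
  m10: --010,-1-1-,0--1-
  m11: -1-1-,0---1,0--1-
  m13: 0---1,0-1--
  m14: -1-1-,0--1-,0-1--
  m15: --111,-1-1-,0---1,0--1-,0-1--
  m16: -0-00,-00-0,1-0-0
  m18: --010,-00-0,1-0-0
  m20: -0-00 ←essential
  m23: --111 ←essential
  m26: --010,-1-1-,1-0-0
  m27: -1-1- ←essential
  m30: -1-1- ←essential
  m31: --111,-1-1-
Essential: --111, -0-00, -1-1-, 0---1

NO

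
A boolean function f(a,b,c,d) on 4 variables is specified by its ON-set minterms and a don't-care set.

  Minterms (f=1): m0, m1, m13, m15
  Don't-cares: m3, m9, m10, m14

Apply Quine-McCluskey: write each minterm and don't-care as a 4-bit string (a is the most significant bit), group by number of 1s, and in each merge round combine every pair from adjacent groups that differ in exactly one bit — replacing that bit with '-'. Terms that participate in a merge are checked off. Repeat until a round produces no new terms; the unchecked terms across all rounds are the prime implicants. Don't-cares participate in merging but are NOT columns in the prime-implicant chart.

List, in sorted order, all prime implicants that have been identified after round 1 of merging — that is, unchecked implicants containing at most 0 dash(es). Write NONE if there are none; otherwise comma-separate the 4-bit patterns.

[col 0] 0000*, 0001*, 0011*, 1001*, 1010*, 1101*, 1110*, 1111*
[col 1] -001, 00-1, 000-, 1-01, 1-10, 11-1, 111-
Prime implicants: -001, 00-1, 000-, 1-01, 1-10, 11-1, 111-

NONE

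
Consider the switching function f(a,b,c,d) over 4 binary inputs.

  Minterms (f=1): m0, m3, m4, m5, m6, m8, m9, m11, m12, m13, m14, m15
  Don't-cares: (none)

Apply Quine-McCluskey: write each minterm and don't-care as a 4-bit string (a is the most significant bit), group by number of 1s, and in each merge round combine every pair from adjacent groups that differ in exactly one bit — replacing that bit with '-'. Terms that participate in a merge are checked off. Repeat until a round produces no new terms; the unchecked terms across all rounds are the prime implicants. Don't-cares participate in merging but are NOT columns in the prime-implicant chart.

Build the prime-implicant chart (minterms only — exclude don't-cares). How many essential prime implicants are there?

4

Round 0: 0000✓ 0011✓ 0100✓ 0101✓ 0110✓ 1000✓ 1001✓ 1011✓ 1100✓ 1101✓ 1110✓ 1111✓
Round 1: -000✓ -011 -100✓ -101✓ -110✓ 0-00✓ 01-0✓ 010-✓ 1-00✓ 1-01✓ 1-11✓ 10-1✓ 100-✓ 11-0✓ 11-1✓ 110-✓ 111-✓
Round 2: --00 -1-0 -10- 1--1 1-0- 11--
PIs = {--00, -011, -1-0, -10-, 1--1, 1-0-, 11--}
Coverage chart:
  m0: --00 ←essential
  m3: -011 ←essential
  m4: --00,-1-0,-10-
  m5: -10- ←essential
  m6: -1-0 ←essential
  m8: --00,1-0-
  m9: 1--1,1-0-
  m11: -011,1--1
  m12: --00,-1-0,-10-,1-0-,11--
  m13: -10-,1--1,1-0-,11--
  m14: -1-0,11--
  m15: 1--1,11--
Essential: --00, -011, -1-0, -10-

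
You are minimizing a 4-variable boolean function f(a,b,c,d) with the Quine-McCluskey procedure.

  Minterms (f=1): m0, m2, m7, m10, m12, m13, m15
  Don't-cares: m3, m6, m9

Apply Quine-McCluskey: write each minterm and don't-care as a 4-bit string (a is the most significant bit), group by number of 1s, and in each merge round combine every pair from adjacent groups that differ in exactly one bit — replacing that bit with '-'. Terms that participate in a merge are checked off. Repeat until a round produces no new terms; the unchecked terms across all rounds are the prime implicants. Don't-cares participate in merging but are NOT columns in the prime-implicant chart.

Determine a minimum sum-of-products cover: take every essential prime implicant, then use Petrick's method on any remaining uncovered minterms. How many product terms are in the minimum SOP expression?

4

[col 0] 0000*, 0010*, 0011*, 0110*, 0111*, 1001*, 1010*, 1100*, 1101*, 1111*
[col 1] -010, -111, 0-10*, 0-11*, 00-0, 001-*, 011-*, 1-01, 11-1, 110-
[col 2] 0-1-
Prime implicants: -010, -111, 0-1-, 00-0, 1-01, 11-1, 110-
PI chart (minterm → PIs covering it):
  0 | 00-0  (sole → essential)
  2 | -010,0-1-,00-0
  7 | -111,0-1-
  10 | -010  (sole → essential)
  12 | 110-  (sole → essential)
  13 | 1-01,11-1,110-
  15 | -111,11-1
Essential prime implicants: -010, 00-0, 110-
Petrick residual → -111
Minimum SOP uses 4 PIs: b'cd' + bcd + a'b'd' + abc'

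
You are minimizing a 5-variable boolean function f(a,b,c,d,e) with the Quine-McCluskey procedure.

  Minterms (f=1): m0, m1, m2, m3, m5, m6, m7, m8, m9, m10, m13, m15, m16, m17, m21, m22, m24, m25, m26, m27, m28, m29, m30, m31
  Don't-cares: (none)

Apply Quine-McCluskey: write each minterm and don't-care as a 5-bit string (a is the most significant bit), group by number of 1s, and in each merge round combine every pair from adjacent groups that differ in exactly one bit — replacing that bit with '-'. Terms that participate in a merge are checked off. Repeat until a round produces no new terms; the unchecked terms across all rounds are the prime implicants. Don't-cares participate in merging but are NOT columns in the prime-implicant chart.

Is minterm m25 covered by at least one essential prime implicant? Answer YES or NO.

YES

Round 0: 00000✓ 00001✓ 00010✓ 00011✓ 00101✓ 00110✓ 00111✓ 01000✓ 01001✓ 01010✓ 01101✓ 01111✓ 10000✓ 10001✓ 10101✓ 10110✓ 11000✓ 11001✓ 11010✓ 11011✓ 11100✓ 11101✓ 11110✓ 11111✓
Round 1: -0000✓ -0001✓ -0101✓ -0110 -1000✓ -1001✓ -1010✓ -1101✓ -1111✓ 0-000✓ 0-001✓ 0-010✓ 0-101✓ 0-111✓ 00-01✓ 00-10✓ 00-11✓ 000-0✓ 000-1✓ 0000-✓ 0001-✓ 001-1✓ 0011-✓ 01-01✓ 010-0✓ 0100-✓ 011-1✓ 1-000✓ 1-001✓ 1-101✓ 1-110 10-01✓ 1000-✓ 11-00✓ 11-01✓ 11-10✓ 11-11✓ 110-0✓ 110-1✓ 1100-✓ 1101-✓ 111-0✓ 111-1✓ 1110-✓ 1111-✓
Round 2: --000✓ --001✓ --101✓ -0-01✓ -000-✓ -1-01✓ -10-0 -100-✓ -11-1 0--01✓ 0-0-0 0-00-✓ 0-1-1 00--1 00-1- 000-- 1--01✓ 1-00-✓ 11--0✓ 11--1✓ 11-0-✓ 11-1-✓ 110--✓ 111--✓
Round 3: ---01 --00- 11---
PIs = {---01, --00-, -0110, -10-0, -11-1, 0-0-0, 0-1-1, 00--1, 00-1-, 000--, 1-110, 11---}
Coverage chart:
  m0: --00-,0-0-0,000--
  m1: ---01,--00-,00--1,000--
  m2: 0-0-0,00-1-,000--
  m3: 00--1,00-1-,000--
  m5: ---01,0-1-1,00--1
  m6: -0110,00-1-
  m7: 0-1-1,00--1,00-1-
  m8: --00-,-10-0,0-0-0
  m9: ---01,--00-
  m10: -10-0,0-0-0
  m13: ---01,-11-1,0-1-1
  m15: -11-1,0-1-1
  m16: --00- ←essential
  m17: ---01,--00-
  m21: ---01 ←essential
  m22: -0110,1-110
  m24: --00-,-10-0,11---
  m25: ---01,--00-,11---
  m26: -10-0,11---
  m27: 11--- ←essential
  m28: 11--- ←essential
  m29: ---01,-11-1,11---
  m30: 1-110,11---
  m31: -11-1,11---
Essential: ---01, --00-, 11---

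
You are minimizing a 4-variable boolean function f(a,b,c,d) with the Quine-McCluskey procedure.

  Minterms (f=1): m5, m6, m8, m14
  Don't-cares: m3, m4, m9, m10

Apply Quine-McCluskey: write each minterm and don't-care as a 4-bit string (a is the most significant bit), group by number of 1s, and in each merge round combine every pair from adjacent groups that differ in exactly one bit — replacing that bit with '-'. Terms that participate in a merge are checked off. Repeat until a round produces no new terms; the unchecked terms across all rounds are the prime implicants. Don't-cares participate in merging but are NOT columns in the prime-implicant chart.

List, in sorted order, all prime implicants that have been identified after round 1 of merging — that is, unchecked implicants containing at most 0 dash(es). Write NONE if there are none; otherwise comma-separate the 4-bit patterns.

0011

size-2^0 implicants → 0011  0100(✓)  0101(✓)  0110(✓)  1000(✓)  1001(✓)  1010(✓)  1110(✓)
size-2^1 implicants → -110  01-0  010-  1-10  10-0  100-
Unchecked terms (primes): -110, 0011, 01-0, 010-, 1-10, 10-0, 100-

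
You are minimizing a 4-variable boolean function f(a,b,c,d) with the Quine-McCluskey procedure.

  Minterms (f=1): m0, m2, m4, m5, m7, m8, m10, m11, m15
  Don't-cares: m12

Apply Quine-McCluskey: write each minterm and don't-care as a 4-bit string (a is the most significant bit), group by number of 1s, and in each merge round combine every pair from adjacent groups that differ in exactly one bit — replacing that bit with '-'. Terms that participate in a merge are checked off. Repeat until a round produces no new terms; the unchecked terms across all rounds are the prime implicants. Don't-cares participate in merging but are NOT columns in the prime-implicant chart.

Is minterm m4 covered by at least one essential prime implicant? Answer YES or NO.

[col 0] 0000*, 0010*, 0100*, 0101*, 0111*, 1000*, 1010*, 1011*, 1100*, 1111*
[col 1] -000*, -010*, -100*, -111, 0-00*, 00-0*, 01-1, 010-, 1-00*, 1-11, 10-0*, 101-
[col 2] --00, -0-0
Prime implicants: --00, -0-0, -111, 01-1, 010-, 1-11, 101-
PI chart (minterm → PIs covering it):
  0 | --00,-0-0
  2 | -0-0  (sole → essential)
  4 | --00,010-
  5 | 01-1,010-
  7 | -111,01-1
  8 | --00,-0-0
  10 | -0-0,101-
  11 | 1-11,101-
  15 | -111,1-11
Essential prime implicants: -0-0

NO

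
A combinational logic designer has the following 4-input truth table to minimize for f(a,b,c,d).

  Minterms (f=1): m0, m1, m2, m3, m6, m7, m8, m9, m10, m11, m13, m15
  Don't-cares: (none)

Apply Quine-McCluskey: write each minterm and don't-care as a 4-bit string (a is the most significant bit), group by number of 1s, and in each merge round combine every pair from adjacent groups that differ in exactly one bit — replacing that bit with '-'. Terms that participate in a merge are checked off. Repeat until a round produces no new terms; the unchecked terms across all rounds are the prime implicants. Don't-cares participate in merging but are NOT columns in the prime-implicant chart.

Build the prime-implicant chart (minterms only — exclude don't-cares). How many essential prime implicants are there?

size-2^0 implicants → 0000(✓)  0001(✓)  0010(✓)  0011(✓)  0110(✓)  0111(✓)  1000(✓)  1001(✓)  1010(✓)  1011(✓)  1101(✓)  1111(✓)
size-2^1 implicants → -000(✓)  -001(✓)  -010(✓)  -011(✓)  -111(✓)  0-10(✓)  0-11(✓)  00-0(✓)  00-1(✓)  000-(✓)  001-(✓)  011-(✓)  1-01(✓)  1-11(✓)  10-0(✓)  10-1(✓)  100-(✓)  101-(✓)  11-1(✓)
size-2^2 implicants → --11  -0-0(✓)  -0-1(✓)  -00-(✓)  -01-(✓)  0-1-  00--(✓)  1--1  10--(✓)
size-2^3 implicants → -0--
Unchecked terms (primes): --11, -0--, 0-1-, 1--1
Minterm coverage:
  m0 ⊆ -0-- [E]
  m1 ⊆ -0-- [E]
  m2 ⊆ -0--,0-1-
  m3 ⊆ --11,-0--,0-1-
  m6 ⊆ 0-1- [E]
  m7 ⊆ --11,0-1-
  m8 ⊆ -0-- [E]
  m9 ⊆ -0--,1--1
  m10 ⊆ -0-- [E]
  m11 ⊆ --11,-0--,1--1
  m13 ⊆ 1--1 [E]
  m15 ⊆ --11,1--1
E = {-0--, 0-1-, 1--1}

3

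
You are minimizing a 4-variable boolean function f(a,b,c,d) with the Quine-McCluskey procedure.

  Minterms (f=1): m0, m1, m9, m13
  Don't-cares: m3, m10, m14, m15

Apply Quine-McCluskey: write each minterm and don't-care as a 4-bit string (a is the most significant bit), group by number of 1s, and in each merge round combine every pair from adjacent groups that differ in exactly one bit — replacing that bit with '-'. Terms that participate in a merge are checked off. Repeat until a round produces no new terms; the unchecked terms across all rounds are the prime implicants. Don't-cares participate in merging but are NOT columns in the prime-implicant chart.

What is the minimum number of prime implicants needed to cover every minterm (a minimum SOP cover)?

size-2^0 implicants → 0000(✓)  0001(✓)  0011(✓)  1001(✓)  1010(✓)  1101(✓)  1110(✓)  1111(✓)
size-2^1 implicants → -001  00-1  000-  1-01  1-10  11-1  111-
Unchecked terms (primes): -001, 00-1, 000-, 1-01, 1-10, 11-1, 111-
Minterm coverage:
  m0 ⊆ 000- [E]
  m1 ⊆ -001,00-1,000-
  m9 ⊆ -001,1-01
  m13 ⊆ 1-01,11-1
E = {000-}
Petrick residual → 1-01
Cover = a'b'c' + ac'd  |cover|=2

2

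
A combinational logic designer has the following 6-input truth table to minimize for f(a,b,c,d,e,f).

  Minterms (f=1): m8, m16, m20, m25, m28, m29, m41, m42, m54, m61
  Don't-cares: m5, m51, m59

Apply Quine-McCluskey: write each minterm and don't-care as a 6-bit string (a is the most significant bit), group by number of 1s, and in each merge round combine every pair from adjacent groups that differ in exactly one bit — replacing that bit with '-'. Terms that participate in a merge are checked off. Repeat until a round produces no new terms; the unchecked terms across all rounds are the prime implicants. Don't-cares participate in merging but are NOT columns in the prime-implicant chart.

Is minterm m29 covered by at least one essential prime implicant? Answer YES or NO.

YES

[col 0] 000101, 001000, 010000*, 010100*, 011001*, 011100*, 011101*, 101001, 101010, 110011*, 110110, 111011*, 111101*
[col 1] -11101, 01-100, 010-00, 011-01, 01110-, 11-011
Prime implicants: -11101, 000101, 001000, 01-100, 010-00, 011-01, 01110-, 101001, 101010, 11-011, 110110
PI chart (minterm → PIs covering it):
  8 | 001000  (sole → essential)
  16 | 010-00  (sole → essential)
  20 | 01-100,010-00
  25 | 011-01  (sole → essential)
  28 | 01-100,01110-
  29 | -11101,011-01,01110-
  41 | 101001  (sole → essential)
  42 | 101010  (sole → essential)
  54 | 110110  (sole → essential)
  61 | -11101  (sole → essential)
Essential prime implicants: -11101, 001000, 010-00, 011-01, 101001, 101010, 110110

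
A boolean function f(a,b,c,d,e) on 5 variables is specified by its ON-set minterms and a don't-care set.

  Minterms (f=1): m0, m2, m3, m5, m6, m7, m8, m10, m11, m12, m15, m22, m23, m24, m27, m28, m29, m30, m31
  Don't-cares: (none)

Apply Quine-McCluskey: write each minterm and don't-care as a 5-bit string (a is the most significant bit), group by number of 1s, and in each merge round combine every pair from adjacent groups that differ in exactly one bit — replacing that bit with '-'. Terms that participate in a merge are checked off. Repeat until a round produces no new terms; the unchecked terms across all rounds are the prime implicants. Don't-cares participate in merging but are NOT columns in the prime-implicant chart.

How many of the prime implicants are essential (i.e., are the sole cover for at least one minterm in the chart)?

5

size-2^0 implicants → 00000(✓)  00010(✓)  00011(✓)  00101(✓)  00110(✓)  00111(✓)  01000(✓)  01010(✓)  01011(✓)  01100(✓)  01111(✓)  10110(✓)  10111(✓)  11000(✓)  11011(✓)  11100(✓)  11101(✓)  11110(✓)  11111(✓)
size-2^1 implicants → -0110(✓)  -0111(✓)  -1000(✓)  -1011(✓)  -1100(✓)  -1111(✓)  0-000(✓)  0-010(✓)  0-011(✓)  0-111(✓)  00-10(✓)  00-11(✓)  000-0(✓)  0001-(✓)  001-1  0011-(✓)  01-00(✓)  01-11(✓)  010-0(✓)  0101-(✓)  1-110(✓)  1-111(✓)  1011-(✓)  11-00(✓)  11-11(✓)  111-0(✓)  111-1(✓)  1110-(✓)  1111-(✓)
size-2^2 implicants → --111  -011-  -1-00  -1-11  0--11  0-0-0  0-01-  00-1-  1-11-  111--
Unchecked terms (primes): --111, -011-, -1-00, -1-11, 0--11, 0-0-0, 0-01-, 00-1-, 001-1, 1-11-, 111--
Minterm coverage:
  m0 ⊆ 0-0-0 [E]
  m2 ⊆ 0-0-0,0-01-,00-1-
  m3 ⊆ 0--11,0-01-,00-1-
  m5 ⊆ 001-1 [E]
  m6 ⊆ -011-,00-1-
  m7 ⊆ --111,-011-,0--11,00-1-,001-1
  m8 ⊆ -1-00,0-0-0
  m10 ⊆ 0-0-0,0-01-
  m11 ⊆ -1-11,0--11,0-01-
  m12 ⊆ -1-00 [E]
  m15 ⊆ --111,-1-11,0--11
  m22 ⊆ -011-,1-11-
  m23 ⊆ --111,-011-,1-11-
  m24 ⊆ -1-00 [E]
  m27 ⊆ -1-11 [E]
  m28 ⊆ -1-00,111--
  m29 ⊆ 111-- [E]
  m30 ⊆ 1-11-,111--
  m31 ⊆ --111,-1-11,1-11-,111--
E = {-1-00, -1-11, 0-0-0, 001-1, 111--}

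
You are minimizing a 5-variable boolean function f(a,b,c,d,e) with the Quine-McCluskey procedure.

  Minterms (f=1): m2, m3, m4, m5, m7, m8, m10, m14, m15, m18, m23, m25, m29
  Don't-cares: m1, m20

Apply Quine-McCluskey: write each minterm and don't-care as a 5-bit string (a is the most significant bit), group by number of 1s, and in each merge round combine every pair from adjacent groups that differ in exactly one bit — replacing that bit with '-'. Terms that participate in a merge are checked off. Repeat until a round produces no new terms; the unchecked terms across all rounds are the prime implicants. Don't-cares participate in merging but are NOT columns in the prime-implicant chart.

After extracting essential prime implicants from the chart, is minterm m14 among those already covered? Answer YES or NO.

[col 0] 00001*, 00010*, 00011*, 00100*, 00101*, 00111*, 01000*, 01010*, 01110*, 01111*, 10010*, 10100*, 10111*, 11001*, 11101*
[col 1] -0010, -0100, -0111, 0-010, 0-111, 00-01*, 00-11*, 000-1*, 0001-, 001-1*, 0010-, 01-10, 010-0, 0111-, 11-01
[col 2] 00--1
Prime implicants: -0010, -0100, -0111, 0-010, 0-111, 00--1, 0001-, 0010-, 01-10, 010-0, 0111-, 11-01
PI chart (minterm → PIs covering it):
  2 | -0010,0-010,0001-
  3 | 00--1,0001-
  4 | -0100,0010-
  5 | 00--1,0010-
  7 | -0111,0-111,00--1
  8 | 010-0  (sole → essential)
  10 | 0-010,01-10,010-0
  14 | 01-10,0111-
  15 | 0-111,0111-
  18 | -0010  (sole → essential)
  23 | -0111  (sole → essential)
  25 | 11-01  (sole → essential)
  29 | 11-01  (sole → essential)
Essential prime implicants: -0010, -0111, 010-0, 11-01

NO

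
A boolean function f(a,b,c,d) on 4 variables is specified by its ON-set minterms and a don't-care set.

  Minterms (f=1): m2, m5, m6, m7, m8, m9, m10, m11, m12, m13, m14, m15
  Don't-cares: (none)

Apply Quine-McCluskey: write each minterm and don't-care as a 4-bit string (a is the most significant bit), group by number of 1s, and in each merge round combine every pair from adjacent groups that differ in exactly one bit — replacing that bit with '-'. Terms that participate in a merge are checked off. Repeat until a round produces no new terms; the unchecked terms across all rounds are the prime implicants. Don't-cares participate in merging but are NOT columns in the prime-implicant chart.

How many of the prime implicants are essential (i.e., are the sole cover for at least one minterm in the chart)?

size-2^0 implicants → 0010(✓)  0101(✓)  0110(✓)  0111(✓)  1000(✓)  1001(✓)  1010(✓)  1011(✓)  1100(✓)  1101(✓)  1110(✓)  1111(✓)
size-2^1 implicants → -010(✓)  -101(✓)  -110(✓)  -111(✓)  0-10(✓)  01-1(✓)  011-(✓)  1-00(✓)  1-01(✓)  1-10(✓)  1-11(✓)  10-0(✓)  10-1(✓)  100-(✓)  101-(✓)  11-0(✓)  11-1(✓)  110-(✓)  111-(✓)
size-2^2 implicants → --10  -1-1  -11-  1--0(✓)  1--1(✓)  1-0-(✓)  1-1-(✓)  10--(✓)  11--(✓)
size-2^3 implicants → 1---
Unchecked terms (primes): --10, -1-1, -11-, 1---
Minterm coverage:
  m2 ⊆ --10 [E]
  m5 ⊆ -1-1 [E]
  m6 ⊆ --10,-11-
  m7 ⊆ -1-1,-11-
  m8 ⊆ 1--- [E]
  m9 ⊆ 1--- [E]
  m10 ⊆ --10,1---
  m11 ⊆ 1--- [E]
  m12 ⊆ 1--- [E]
  m13 ⊆ -1-1,1---
  m14 ⊆ --10,-11-,1---
  m15 ⊆ -1-1,-11-,1---
E = {--10, -1-1, 1---}

3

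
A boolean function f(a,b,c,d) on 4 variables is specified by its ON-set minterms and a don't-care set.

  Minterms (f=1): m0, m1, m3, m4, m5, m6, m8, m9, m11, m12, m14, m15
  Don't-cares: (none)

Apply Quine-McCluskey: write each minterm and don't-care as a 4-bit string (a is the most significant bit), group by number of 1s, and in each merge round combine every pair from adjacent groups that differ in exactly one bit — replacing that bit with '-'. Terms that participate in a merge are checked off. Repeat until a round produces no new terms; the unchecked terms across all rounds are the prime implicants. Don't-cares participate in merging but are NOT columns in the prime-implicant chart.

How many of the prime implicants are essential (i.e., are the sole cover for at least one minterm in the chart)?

[col 0] 0000*, 0001*, 0011*, 0100*, 0101*, 0110*, 1000*, 1001*, 1011*, 1100*, 1110*, 1111*
[col 1] -000*, -001*, -011*, -100*, -110*, 0-00*, 0-01*, 00-1*, 000-*, 01-0*, 010-*, 1-00*, 1-11, 10-1*, 100-*, 11-0*, 111-
[col 2] --00, -0-1, -00-, -1-0, 0-0-
Prime implicants: --00, -0-1, -00-, -1-0, 0-0-, 1-11, 111-
PI chart (minterm → PIs covering it):
  0 | --00,-00-,0-0-
  1 | -0-1,-00-,0-0-
  3 | -0-1  (sole → essential)
  4 | --00,-1-0,0-0-
  5 | 0-0-  (sole → essential)
  6 | -1-0  (sole → essential)
  8 | --00,-00-
  9 | -0-1,-00-
  11 | -0-1,1-11
  12 | --00,-1-0
  14 | -1-0,111-
  15 | 1-11,111-
Essential prime implicants: -0-1, -1-0, 0-0-

3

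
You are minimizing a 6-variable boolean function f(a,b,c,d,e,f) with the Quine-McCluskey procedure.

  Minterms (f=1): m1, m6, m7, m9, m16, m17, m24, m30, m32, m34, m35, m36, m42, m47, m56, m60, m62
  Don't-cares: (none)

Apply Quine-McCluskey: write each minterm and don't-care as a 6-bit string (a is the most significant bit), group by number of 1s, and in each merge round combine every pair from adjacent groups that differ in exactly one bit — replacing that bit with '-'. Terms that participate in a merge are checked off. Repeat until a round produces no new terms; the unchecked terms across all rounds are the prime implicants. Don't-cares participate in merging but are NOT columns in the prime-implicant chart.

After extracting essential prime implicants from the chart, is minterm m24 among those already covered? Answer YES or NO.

size-2^0 implicants → 000001(✓)  000110(✓)  000111(✓)  001001(✓)  010000(✓)  010001(✓)  011000(✓)  011110(✓)  100000(✓)  100010(✓)  100011(✓)  100100(✓)  101010(✓)  101111  111000(✓)  111100(✓)  111110(✓)
size-2^1 implicants → -11000  -11110  0-0001  00-001  00011-  01-000  01000-  10-010  100-00  1000-0  10001-  111-00  1111-0
Unchecked terms (primes): -11000, -11110, 0-0001, 00-001, 00011-, 01-000, 01000-, 10-010, 100-00, 1000-0, 10001-, 101111, 111-00, 1111-0
Minterm coverage:
  m1 ⊆ 0-0001,00-001
  m6 ⊆ 00011- [E]
  m7 ⊆ 00011- [E]
  m9 ⊆ 00-001 [E]
  m16 ⊆ 01-000,01000-
  m17 ⊆ 0-0001,01000-
  m24 ⊆ -11000,01-000
  m30 ⊆ -11110 [E]
  m32 ⊆ 100-00,1000-0
  m34 ⊆ 10-010,1000-0,10001-
  m35 ⊆ 10001- [E]
  m36 ⊆ 100-00 [E]
  m42 ⊆ 10-010 [E]
  m47 ⊆ 101111 [E]
  m56 ⊆ -11000,111-00
  m60 ⊆ 111-00,1111-0
  m62 ⊆ -11110,1111-0
E = {-11110, 00-001, 00011-, 10-010, 100-00, 10001-, 101111}

NO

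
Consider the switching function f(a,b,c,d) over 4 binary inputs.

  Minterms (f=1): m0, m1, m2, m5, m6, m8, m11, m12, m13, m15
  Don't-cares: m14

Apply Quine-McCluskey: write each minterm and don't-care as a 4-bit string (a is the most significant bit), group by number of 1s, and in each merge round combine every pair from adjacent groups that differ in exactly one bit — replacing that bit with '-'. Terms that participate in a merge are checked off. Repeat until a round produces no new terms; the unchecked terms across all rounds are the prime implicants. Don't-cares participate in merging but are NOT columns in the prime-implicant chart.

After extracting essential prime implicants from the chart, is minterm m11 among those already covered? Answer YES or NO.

YES

Round 0: 0000✓ 0001✓ 0010✓ 0101✓ 0110✓ 1000✓ 1011✓ 1100✓ 1101✓ 1110✓ 1111✓
Round 1: -000 -101 -110 0-01 0-10 00-0 000- 1-00 1-11 11-0✓ 11-1✓ 110-✓ 111-✓
Round 2: 11--
PIs = {-000, -101, -110, 0-01, 0-10, 00-0, 000-, 1-00, 1-11, 11--}
Coverage chart:
  m0: -000,00-0,000-
  m1: 0-01,000-
  m2: 0-10,00-0
  m5: -101,0-01
  m6: -110,0-10
  m8: -000,1-00
  m11: 1-11 ←essential
  m12: 1-00,11--
  m13: -101,11--
  m15: 1-11,11--
Essential: 1-11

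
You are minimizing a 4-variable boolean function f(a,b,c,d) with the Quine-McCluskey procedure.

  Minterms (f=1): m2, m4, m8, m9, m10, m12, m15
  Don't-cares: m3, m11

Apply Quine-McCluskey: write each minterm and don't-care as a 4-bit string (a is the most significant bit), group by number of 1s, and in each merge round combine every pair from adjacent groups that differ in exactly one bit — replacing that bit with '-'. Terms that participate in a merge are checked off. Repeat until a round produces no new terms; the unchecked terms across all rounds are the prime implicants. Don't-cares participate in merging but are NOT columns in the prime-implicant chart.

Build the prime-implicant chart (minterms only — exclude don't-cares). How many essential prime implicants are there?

4

[col 0] 0010*, 0011*, 0100*, 1000*, 1001*, 1010*, 1011*, 1100*, 1111*
[col 1] -010*, -011*, -100, 001-*, 1-00, 1-11, 10-0*, 10-1*, 100-*, 101-*
[col 2] -01-, 10--
Prime implicants: -01-, -100, 1-00, 1-11, 10--
PI chart (minterm → PIs covering it):
  2 | -01-  (sole → essential)
  4 | -100  (sole → essential)
  8 | 1-00,10--
  9 | 10--  (sole → essential)
  10 | -01-,10--
  12 | -100,1-00
  15 | 1-11  (sole → essential)
Essential prime implicants: -01-, -100, 1-11, 10--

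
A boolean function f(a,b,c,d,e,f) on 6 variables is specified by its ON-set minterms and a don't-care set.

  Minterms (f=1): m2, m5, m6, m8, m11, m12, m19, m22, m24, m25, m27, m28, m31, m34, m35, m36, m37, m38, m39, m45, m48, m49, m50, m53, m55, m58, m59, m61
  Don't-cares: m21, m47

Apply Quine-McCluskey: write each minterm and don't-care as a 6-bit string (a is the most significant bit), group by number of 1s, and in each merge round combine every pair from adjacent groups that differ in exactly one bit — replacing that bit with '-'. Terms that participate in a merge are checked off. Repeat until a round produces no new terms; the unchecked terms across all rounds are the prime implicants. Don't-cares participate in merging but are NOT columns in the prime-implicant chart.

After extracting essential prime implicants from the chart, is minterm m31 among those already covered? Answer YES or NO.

[col 0] 000010*, 000101*, 000110*, 001000*, 001011*, 001100*, 010011*, 010101*, 010110*, 011000*, 011001*, 011011*, 011100*, 011111*, 100010*, 100011*, 100100*, 100101*, 100110*, 100111*, 101101*, 101111*, 110000*, 110001*, 110010*, 110101*, 110111*, 111010*, 111011*, 111101*
[col 1] -00010*, -00101*, -00110*, -10101*, -11011, 0-0101*, 0-0110, 0-1000*, 0-1011, 0-1100*, 000-10*, 001-00*, 01-011, 011-00*, 011-11, 0110-1, 01100-, 1-0010, 1-0101*, 1-0111*, 1-1101*, 10-101*, 10-111*, 100-10*, 100-11*, 10001-*, 1001-0*, 1001-1*, 10010-*, 10011-*, 1011-1*, 11-010, 11-101*, 110-01, 1100-0, 11000-, 1101-1*, 11101-
[col 2] --0101, -00-10, 0-1-00, 1--101, 1-01-1, 10-1-1, 100-1-, 1001--
Prime implicants: --0101, -00-10, -11011, 0-0110, 0-1-00, 0-1011, 01-011, 011-11, 0110-1, 01100-, 1--101, 1-0010, 1-01-1, 10-1-1, 100-1-, 1001--, 11-010, 110-01, 1100-0, 11000-, 11101-
PI chart (minterm → PIs covering it):
  2 | -00-10  (sole → essential)
  5 | --0101  (sole → essential)
  6 | -00-10,0-0110
  8 | 0-1-00  (sole → essential)
  11 | 0-1011  (sole → essential)
  12 | 0-1-00  (sole → essential)
  19 | 01-011  (sole → essential)
  22 | 0-0110  (sole → essential)
  24 | 0-1-00,01100-
  25 | 0110-1,01100-
  27 | -11011,0-1011,01-011,011-11,0110-1
  28 | 0-1-00  (sole → essential)
  31 | 011-11  (sole → essential)
  34 | -00-10,1-0010,100-1-
  35 | 100-1-  (sole → essential)
  36 | 1001--  (sole → essential)
  37 | --0101,1--101,1-01-1,10-1-1,1001--
  38 | -00-10,100-1-,1001--
  39 | 1-01-1,10-1-1,100-1-,1001--
  45 | 1--101,10-1-1
  48 | 1100-0,11000-
  49 | 110-01,11000-
  50 | 1-0010,11-010,1100-0
  53 | --0101,1--101,1-01-1,110-01
  55 | 1-01-1  (sole → essential)
  58 | 11-010,11101-
  59 | -11011,11101-
  61 | 1--101  (sole → essential)
Essential prime implicants: --0101, -00-10, 0-0110, 0-1-00, 0-1011, 01-011, 011-11, 1--101, 1-01-1, 100-1-, 1001--

YES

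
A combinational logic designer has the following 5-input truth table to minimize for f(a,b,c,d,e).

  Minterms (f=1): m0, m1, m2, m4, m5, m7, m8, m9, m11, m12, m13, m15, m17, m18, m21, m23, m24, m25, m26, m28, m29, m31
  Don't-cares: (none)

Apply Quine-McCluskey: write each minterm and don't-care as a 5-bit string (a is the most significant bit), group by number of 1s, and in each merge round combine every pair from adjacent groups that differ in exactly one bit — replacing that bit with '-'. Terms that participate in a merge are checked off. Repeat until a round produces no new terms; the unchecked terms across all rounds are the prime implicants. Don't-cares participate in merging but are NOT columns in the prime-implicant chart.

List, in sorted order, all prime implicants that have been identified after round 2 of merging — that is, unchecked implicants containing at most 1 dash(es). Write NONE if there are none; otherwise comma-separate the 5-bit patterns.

-0010, 000-0, 1-010, 110-0

Round 0: 00000✓ 00001✓ 00010✓ 00100✓ 00101✓ 00111✓ 01000✓ 01001✓ 01011✓ 01100✓ 01101✓ 01111✓ 10001✓ 10010✓ 10101✓ 10111✓ 11000✓ 11001✓ 11010✓ 11100✓ 11101✓ 11111✓
Round 1: -0001✓ -0010 -0101✓ -0111✓ -1000✓ -1001✓ -1100✓ -1101✓ -1111✓ 0-000✓ 0-001✓ 0-100✓ 0-101✓ 0-111✓ 00-00✓ 00-01✓ 000-0 0000-✓ 001-1✓ 0010-✓ 01-00✓ 01-01✓ 01-11✓ 010-1✓ 0100-✓ 011-1✓ 0110-✓ 1-001✓ 1-010 1-101✓ 1-111✓ 10-01✓ 101-1✓ 11-00✓ 11-01✓ 110-0 1100-✓ 111-1✓ 1110-✓
Round 2: --001✓ --101✓ --111✓ -0-01✓ -01-1✓ -1-00✓ -1-01✓ -100-✓ -11-1✓ -110-✓ 0--00✓ 0--01✓ 0-00-✓ 0-1-1✓ 0-10-✓ 00-0-✓ 01--1 01-0-✓ 1--01✓ 1-1-1✓ 11-0-✓
Round 3: ---01 --1-1 -1-0- 0--0-
PIs = {---01, --1-1, -0010, -1-0-, 0--0-, 000-0, 01--1, 1-010, 110-0}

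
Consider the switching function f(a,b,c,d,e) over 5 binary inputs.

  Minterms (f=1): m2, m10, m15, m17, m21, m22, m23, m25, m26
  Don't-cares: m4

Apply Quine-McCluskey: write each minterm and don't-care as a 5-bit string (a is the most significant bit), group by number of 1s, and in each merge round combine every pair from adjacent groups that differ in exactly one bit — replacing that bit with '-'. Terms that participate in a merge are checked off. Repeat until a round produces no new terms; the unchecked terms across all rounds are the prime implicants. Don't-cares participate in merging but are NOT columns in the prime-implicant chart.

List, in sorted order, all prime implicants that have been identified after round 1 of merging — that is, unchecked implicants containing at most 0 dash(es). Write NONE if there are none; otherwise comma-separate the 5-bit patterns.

00100, 01111

Round 0: 00010✓ 00100 01010✓ 01111 10001✓ 10101✓ 10110✓ 10111✓ 11001✓ 11010✓
Round 1: -1010 0-010 1-001 10-01 101-1 1011-
PIs = {-1010, 0-010, 00100, 01111, 1-001, 10-01, 101-1, 1011-}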